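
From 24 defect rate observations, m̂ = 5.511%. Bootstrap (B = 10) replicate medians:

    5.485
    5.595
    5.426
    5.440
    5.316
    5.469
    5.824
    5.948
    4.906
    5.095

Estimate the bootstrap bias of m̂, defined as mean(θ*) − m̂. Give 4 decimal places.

bias = −0.0606

mean(θ*) = (5.485 + 5.595 + 5.426 + 5.440 + 5.316 + 5.469 + 5.824 + 5.948 + 4.906 + 5.095) / 10 = 5.45040
bias = 5.45040 − 5.511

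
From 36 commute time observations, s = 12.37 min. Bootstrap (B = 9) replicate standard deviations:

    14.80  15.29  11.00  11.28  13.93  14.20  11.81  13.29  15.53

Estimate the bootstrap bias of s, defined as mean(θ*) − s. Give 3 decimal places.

bias = +1.089

mean(θ*) = (14.80 + 15.29 + 11.00 + 11.28 + 13.93 + 14.20 + 11.81 + 13.29 + 15.53) / 9 = 13.4589
bias = 13.4589 − 12.37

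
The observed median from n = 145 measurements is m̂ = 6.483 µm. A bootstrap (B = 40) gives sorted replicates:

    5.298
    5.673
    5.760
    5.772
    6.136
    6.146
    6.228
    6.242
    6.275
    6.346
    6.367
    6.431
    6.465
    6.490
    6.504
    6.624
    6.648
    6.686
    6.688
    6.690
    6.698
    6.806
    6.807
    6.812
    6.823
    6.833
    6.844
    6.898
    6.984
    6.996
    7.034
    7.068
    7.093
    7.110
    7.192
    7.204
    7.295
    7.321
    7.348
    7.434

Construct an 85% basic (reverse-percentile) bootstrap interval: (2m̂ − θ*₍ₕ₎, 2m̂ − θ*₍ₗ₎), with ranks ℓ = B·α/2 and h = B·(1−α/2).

Percentile endpoints at ranks 3 and 37: θ*₍3₎ = 5.760, θ*₍37₎ = 7.295.
Basic interval reflects these around m̂:
  lower = 2 × 6.483 − 7.295 = 5.671
  upper = 2 × 6.483 − 5.760 = 7.206

(5.671, 7.206)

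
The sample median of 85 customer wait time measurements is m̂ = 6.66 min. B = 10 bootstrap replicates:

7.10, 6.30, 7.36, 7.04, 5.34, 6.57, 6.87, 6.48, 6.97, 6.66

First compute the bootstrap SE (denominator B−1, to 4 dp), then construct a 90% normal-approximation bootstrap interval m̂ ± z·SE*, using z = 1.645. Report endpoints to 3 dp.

Mean of replicates = 6.6690; sum of squared deviations = 2.8799; SE* = √(2.8799/9) = 0.5657
Margin = 1.645 × 0.5657 = 0.9306
Interval: 6.66 ± 0.9306

(5.729, 7.591)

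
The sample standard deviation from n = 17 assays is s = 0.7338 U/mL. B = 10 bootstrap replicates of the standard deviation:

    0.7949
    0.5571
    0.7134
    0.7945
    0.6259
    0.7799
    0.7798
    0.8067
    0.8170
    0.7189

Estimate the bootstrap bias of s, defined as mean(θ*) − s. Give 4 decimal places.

mean(θ*) = (0.7949 + 0.5571 + 0.7134 + 0.7945 + 0.6259 + 0.7799 + 0.7798 + 0.8067 + 0.8170 + 0.7189) / 10 = 0.73881
bias = 0.73881 − 0.7338

bias = +0.0050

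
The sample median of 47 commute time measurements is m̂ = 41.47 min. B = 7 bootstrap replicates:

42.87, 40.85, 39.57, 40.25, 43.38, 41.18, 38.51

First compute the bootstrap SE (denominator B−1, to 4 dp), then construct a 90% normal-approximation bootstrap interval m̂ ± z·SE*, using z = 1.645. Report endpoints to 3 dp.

(38.621, 44.319)

Mean of replicates = 40.9443; sum of squared deviations = 18.0020; SE* = √(18.0020/6) = 1.7321
Margin = 1.645 × 1.7321 = 2.8493
Interval: 41.47 ± 2.8493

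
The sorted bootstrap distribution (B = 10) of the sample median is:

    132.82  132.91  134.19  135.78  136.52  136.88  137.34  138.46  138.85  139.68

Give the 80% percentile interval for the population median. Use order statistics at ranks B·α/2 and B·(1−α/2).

α = 0.20; lower rank = 10 × 0.100 = 1; upper rank = 10 × 0.900 = 9.
The 1st smallest replicate is 132.82; the 9th is 138.85.

(132.82, 138.85)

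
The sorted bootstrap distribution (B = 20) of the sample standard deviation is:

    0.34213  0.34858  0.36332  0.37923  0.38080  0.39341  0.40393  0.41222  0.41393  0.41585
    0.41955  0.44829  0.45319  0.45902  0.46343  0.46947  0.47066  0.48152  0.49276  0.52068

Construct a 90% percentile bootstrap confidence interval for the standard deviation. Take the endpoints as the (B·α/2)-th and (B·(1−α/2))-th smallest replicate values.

α = 0.10; lower rank = 20 × 0.050 = 1; upper rank = 20 × 0.950 = 19.
The 1st smallest replicate is 0.34213; the 19th is 0.49276.

(0.34213, 0.49276)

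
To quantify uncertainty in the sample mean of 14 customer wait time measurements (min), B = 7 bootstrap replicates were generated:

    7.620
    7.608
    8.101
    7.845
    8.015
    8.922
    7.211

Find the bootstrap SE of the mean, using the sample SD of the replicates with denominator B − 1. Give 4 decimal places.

SE* = 0.5384

Bootstrap SE is the standard deviation of the 7 replicate means.
Mean of replicates: (7.620 + 7.608 + 8.101 + 7.845 + 8.015 + 8.922 + 7.211) / 7 = 55.32200 / 7 = 7.90314
Sum of squared deviations: (−0.28314)² + (−0.29514)² + (+0.19786)² + (−0.05814)² + (+0.11186)² + (+1.01886)² + (−0.69214)² = 1.73945
Variance = 1.73945 / 6 = 0.28991
SE* = √0.28991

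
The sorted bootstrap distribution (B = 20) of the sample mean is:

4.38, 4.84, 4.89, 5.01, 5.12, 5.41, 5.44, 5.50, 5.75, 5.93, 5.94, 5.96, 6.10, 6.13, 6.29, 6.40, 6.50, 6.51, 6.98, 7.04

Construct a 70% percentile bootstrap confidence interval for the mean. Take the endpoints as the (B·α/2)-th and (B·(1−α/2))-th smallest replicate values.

(4.89, 6.50)

α = 0.30; lower rank = 20 × 0.150 = 3; upper rank = 20 × 0.850 = 17.
The 3rd smallest replicate is 4.89; the 17th is 6.50.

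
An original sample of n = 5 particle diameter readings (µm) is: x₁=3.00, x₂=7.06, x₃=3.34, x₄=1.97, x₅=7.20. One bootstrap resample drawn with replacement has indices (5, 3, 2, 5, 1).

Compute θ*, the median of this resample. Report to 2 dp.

Resample values: 7.20, 3.34, 7.06, 7.20, 3.00.
Sorted: 3.00, 3.34, 7.06, 7.20, 7.20
Median = middle value = 7.06

θ* = 7.06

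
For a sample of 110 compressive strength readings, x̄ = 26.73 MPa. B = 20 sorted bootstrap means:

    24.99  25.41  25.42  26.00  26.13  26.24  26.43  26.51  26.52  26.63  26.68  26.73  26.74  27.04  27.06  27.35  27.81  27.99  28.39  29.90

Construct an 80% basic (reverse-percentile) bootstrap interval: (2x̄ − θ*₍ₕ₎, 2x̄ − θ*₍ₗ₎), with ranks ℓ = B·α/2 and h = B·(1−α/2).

(25.47, 28.05)

Percentile endpoints at ranks 2 and 18: θ*₍2₎ = 25.41, θ*₍18₎ = 27.99.
Basic interval reflects these around x̄:
  lower = 2 × 26.73 − 27.99 = 25.47
  upper = 2 × 26.73 − 25.41 = 28.05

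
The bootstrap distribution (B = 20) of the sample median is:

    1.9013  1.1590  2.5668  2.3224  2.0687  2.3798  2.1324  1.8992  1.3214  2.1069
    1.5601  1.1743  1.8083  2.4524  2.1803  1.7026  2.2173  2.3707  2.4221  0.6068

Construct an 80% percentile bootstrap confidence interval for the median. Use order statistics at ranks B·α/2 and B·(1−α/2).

(1.1590, 2.4221)

Sorted replicates: 0.6068, 1.1590, 1.1743, 1.3214, 1.5601, 1.7026, 1.8083, 1.8992, 1.9013, 2.0687, 2.1069, 2.1324, 2.1803, 2.2173, 2.3224, 2.3707, 2.3798, 2.4221, 2.4524, 2.5668
α = 0.20; lower rank = 20 × 0.100 = 2; upper rank = 20 × 0.900 = 18.
The 2nd smallest replicate is 1.1590; the 18th is 2.4221.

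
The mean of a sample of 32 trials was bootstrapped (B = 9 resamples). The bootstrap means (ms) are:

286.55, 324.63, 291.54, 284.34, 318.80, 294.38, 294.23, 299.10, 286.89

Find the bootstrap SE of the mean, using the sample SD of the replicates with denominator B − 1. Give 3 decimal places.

SE* = 14.374

Bootstrap SE is the standard deviation of the 9 replicate means.
Mean of replicates: (286.55 + 324.63 + 291.54 + 284.34 + 318.80 + 294.38 + 294.23 + 299.10 + 286.89) / 9 = 2680.4600 / 9 = 297.8289
Sum of squared deviations: (−11.2789)² + (+26.8011)² + (−6.2889)² + (−13.4889)² + (+20.9711)² + (−3.4489)² + (−3.5989)² + (+1.2711)² + (−10.9389)² = 1652.9225
Variance = 1652.9225 / 8 = 206.6153
SE* = √206.6153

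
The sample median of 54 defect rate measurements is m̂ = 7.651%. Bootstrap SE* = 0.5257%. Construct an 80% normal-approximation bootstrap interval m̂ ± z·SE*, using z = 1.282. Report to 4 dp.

Margin = 1.282 × 0.5257 = 0.67395
Interval: 7.651 ± 0.67395

(6.9771, 8.3249)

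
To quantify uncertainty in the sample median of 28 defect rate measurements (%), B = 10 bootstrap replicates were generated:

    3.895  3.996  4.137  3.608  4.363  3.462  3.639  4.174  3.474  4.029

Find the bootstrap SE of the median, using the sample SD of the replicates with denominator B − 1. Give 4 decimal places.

SE* = 0.3150

Bootstrap SE is the standard deviation of the 10 replicate medians.
Mean of replicates: (3.895 + 3.996 + 4.137 + 3.608 + 4.363 + 3.462 + 3.639 + 4.174 + 3.474 + 4.029) / 10 = 38.77700 / 10 = 3.87770
Sum of squared deviations: (+0.01730)² + (+0.11830)² + (+0.25930)² + (−0.26970)² + (+0.48530)² + (−0.41570)² + (−0.23870)² + (+0.29630)² + (−0.40370)² + (+0.15130)² = 0.89323
Variance = 0.89323 / 9 = 0.09925
SE* = √0.09925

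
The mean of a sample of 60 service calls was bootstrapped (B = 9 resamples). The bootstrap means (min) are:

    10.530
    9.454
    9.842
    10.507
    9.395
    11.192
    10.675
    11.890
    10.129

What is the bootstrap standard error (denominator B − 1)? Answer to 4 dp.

Bootstrap SE is the standard deviation of the 9 replicate means.
Mean of replicates: (10.530 + 9.454 + 9.842 + 10.507 + 9.395 + 11.192 + 10.675 + 11.890 + 10.129) / 9 = 93.61400 / 9 = 10.40156
Sum of squared deviations: (+0.12844)² + (−0.94756)² + (−0.55956)² + (+0.10544)² + (−1.00656)² + (+0.79044)² + (+0.27344)² + (+1.48844)² + (−0.27256)² = 5.24106
Variance = 5.24106 / 8 = 0.65513
SE* = √0.65513

SE* = 0.8094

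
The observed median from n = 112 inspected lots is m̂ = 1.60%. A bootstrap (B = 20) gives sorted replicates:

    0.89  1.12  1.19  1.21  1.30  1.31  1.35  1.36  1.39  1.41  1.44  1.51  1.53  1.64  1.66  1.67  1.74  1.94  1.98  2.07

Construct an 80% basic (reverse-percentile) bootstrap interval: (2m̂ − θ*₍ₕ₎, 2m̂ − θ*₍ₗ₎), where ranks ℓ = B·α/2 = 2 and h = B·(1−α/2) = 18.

Percentile endpoints at ranks 2 and 18: θ*₍2₎ = 1.12, θ*₍18₎ = 1.94.
Basic interval reflects these around m̂:
  lower = 2 × 1.60 − 1.94 = 1.26
  upper = 2 × 1.60 − 1.12 = 2.08

(1.26, 2.08)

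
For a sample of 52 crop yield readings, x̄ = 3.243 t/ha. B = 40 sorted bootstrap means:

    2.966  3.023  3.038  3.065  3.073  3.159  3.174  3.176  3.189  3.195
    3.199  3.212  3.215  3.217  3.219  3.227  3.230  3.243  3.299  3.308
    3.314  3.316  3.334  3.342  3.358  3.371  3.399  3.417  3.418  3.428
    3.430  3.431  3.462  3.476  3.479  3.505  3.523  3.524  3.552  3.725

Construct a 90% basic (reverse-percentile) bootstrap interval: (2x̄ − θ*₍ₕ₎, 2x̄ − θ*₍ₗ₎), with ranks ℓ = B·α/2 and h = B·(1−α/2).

Percentile endpoints at ranks 2 and 38: θ*₍2₎ = 3.023, θ*₍38₎ = 3.524.
Basic interval reflects these around x̄:
  lower = 2 × 3.243 − 3.524 = 2.962
  upper = 2 × 3.243 − 3.023 = 3.463

(2.962, 3.463)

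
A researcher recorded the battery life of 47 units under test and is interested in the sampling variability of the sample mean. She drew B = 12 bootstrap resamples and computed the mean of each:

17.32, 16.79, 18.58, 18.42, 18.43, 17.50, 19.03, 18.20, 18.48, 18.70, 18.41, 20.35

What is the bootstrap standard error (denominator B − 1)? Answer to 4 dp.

Bootstrap SE is the standard deviation of the 12 replicate means.
Mean of replicates: (17.32 + 16.79 + 18.58 + 18.42 + 18.43 + 17.50 + 19.03 + 18.20 + 18.48 + 18.70 + 18.41 + 20.35) / 12 = 220.21000 / 12 = 18.35083
Sum of squared deviations: (−1.03083)² + (−1.56083)² + (+0.22917)² + (+0.06917)² + (+0.07917)² + (−0.85083)² + (+0.67917)² + (−0.15083)² + (+0.12917)² + (+0.34917)² + (+0.05917)² + (+1.99917)² = 8.90909
Variance = 8.90909 / 11 = 0.80992
SE* = √0.80992

SE* = 0.9000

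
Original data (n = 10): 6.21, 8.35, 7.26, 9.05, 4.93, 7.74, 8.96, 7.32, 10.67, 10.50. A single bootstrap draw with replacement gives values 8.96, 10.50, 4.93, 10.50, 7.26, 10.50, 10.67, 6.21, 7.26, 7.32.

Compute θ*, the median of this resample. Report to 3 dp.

Sorted: 4.93, 6.21, 7.26, 7.26, 7.32, 8.96, 10.50, 10.50, 10.50, 10.67
Median = average of the two middle values = 8.140

θ* = 8.140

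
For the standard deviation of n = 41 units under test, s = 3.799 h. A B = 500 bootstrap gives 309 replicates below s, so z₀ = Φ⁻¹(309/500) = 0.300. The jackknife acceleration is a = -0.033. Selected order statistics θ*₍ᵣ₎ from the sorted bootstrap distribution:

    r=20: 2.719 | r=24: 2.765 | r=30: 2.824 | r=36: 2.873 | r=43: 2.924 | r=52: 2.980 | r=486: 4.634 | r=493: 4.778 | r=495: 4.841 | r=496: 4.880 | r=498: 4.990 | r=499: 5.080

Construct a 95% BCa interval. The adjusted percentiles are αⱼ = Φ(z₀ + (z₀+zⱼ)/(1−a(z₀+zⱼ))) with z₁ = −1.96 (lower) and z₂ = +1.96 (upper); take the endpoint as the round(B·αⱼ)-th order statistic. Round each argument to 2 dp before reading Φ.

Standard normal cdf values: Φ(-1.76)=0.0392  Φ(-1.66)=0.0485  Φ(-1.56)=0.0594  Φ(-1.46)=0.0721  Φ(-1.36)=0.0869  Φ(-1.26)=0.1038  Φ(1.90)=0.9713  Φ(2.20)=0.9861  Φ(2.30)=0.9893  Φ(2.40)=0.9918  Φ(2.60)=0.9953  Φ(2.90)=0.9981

Lower: z₀ + z₁ = 0.300 + (-1.960) = -1.660; 1 − a(z₀+z₁) = 1 − (-0.033)(-1.660) = 0.9452; argument = 0.300 + (-1.660)/0.9452 = -1.4562 → -1.46.
α₁ = Φ(-1.46) = 0.0721; rank = round(500 × 0.0721) = 36; θ*₍36₎ = 2.873.
Upper: z₀ + z₂ = 2.260; 1 − a(z₀+z₂) = 1.0746; argument = 2.4031 → 2.40; α₂ = 0.9918; rank = 496; θ*₍496₎ = 4.880.

(2.873, 4.880)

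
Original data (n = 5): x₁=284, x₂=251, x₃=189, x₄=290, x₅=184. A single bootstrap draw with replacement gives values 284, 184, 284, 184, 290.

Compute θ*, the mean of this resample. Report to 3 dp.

θ* = 245.200

Mean = (284 + 184 + 284 + 184 + 290) / 5 = 1226.0 / 5 = 245.200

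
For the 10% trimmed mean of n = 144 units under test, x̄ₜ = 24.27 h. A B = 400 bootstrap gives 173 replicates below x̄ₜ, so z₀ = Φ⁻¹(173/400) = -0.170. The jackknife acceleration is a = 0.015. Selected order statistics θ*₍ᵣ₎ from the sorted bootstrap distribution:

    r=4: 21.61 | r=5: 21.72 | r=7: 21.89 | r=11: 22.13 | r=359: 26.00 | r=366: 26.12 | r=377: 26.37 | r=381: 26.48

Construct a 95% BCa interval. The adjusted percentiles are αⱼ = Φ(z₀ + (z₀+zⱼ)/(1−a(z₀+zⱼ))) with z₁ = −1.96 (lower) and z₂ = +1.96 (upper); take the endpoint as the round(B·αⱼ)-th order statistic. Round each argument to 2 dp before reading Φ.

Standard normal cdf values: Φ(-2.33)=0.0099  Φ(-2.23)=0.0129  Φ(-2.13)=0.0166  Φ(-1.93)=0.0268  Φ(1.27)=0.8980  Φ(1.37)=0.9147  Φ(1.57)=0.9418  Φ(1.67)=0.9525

Lower: z₀ + z₁ = -0.170 + (-1.960) = -2.130; 1 − a(z₀+z₁) = 1 − (0.015)(-2.130) = 1.0319; argument = -0.170 + (-2.130)/1.0319 = -2.2341 → -2.23.
α₁ = Φ(-2.23) = 0.0129; rank = round(400 × 0.0129) = 5; θ*₍5₎ = 21.72.
Upper: z₀ + z₂ = 1.790; 1 − a(z₀+z₂) = 0.9731; argument = 1.6694 → 1.67; α₂ = 0.9525; rank = 381; θ*₍381₎ = 26.48.

(21.72, 26.48)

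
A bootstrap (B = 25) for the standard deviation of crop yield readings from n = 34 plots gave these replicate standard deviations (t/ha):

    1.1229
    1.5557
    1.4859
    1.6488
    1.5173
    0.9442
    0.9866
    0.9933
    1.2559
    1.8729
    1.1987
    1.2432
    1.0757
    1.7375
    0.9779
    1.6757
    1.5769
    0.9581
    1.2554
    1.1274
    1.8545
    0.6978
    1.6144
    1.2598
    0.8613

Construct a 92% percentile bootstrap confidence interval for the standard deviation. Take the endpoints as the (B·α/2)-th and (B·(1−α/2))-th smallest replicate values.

(0.6978, 1.8545)

Sorted replicates: 0.6978, 0.8613, 0.9442, 0.9581, 0.9779, 0.9866, 0.9933, 1.0757, 1.1229, 1.1274, 1.1987, 1.2432, 1.2554, 1.2559, 1.2598, 1.4859, 1.5173, 1.5557, 1.5769, 1.6144, 1.6488, 1.6757, 1.7375, 1.8545, 1.8729
α = 0.08; lower rank = 25 × 0.040 = 1; upper rank = 25 × 0.960 = 24.
The 1st smallest replicate is 0.6978; the 24th is 1.8545.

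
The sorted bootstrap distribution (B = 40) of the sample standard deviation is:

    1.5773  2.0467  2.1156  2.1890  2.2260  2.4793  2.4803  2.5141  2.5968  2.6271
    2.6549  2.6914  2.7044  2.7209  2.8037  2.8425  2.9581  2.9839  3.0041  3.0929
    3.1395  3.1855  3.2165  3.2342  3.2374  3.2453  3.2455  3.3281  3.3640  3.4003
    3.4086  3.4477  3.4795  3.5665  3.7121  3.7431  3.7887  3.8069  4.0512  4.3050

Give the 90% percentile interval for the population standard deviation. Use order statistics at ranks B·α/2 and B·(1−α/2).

α = 0.10; lower rank = 40 × 0.050 = 2; upper rank = 40 × 0.950 = 38.
The 2nd smallest replicate is 2.0467; the 38th is 3.8069.

(2.0467, 3.8069)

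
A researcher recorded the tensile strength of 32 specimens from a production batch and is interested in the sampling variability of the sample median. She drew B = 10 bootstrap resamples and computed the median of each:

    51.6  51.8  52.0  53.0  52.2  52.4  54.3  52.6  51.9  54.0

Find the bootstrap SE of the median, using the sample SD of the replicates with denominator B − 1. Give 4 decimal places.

Bootstrap SE is the standard deviation of the 10 replicate medians.
Mean of replicates: (51.6 + 51.8 + 52.0 + 53.0 + 52.2 + 52.4 + 54.3 + 52.6 + 51.9 + 54.0) / 10 = 525.80000 / 10 = 52.58000
Sum of squared deviations: (−0.98000)² + (−0.78000)² + (−0.58000)² + (+0.42000)² + (−0.38000)² + (−0.18000)² + (+1.72000)² + (+0.02000)² + (−0.68000)² + (+1.42000)² = 7.69600
Variance = 7.69600 / 9 = 0.85511
SE* = √0.85511

SE* = 0.9247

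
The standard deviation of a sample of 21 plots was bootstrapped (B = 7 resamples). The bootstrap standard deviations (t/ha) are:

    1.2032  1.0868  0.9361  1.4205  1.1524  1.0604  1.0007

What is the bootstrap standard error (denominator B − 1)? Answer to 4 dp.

SE* = 0.1586

Bootstrap SE is the standard deviation of the 7 replicate standard deviations.
Mean of replicates: (1.2032 + 1.0868 + 0.9361 + 1.4205 + 1.1524 + 1.0604 + 1.0007) / 7 = 7.86010 / 7 = 1.12287
Sum of squared deviations: (+0.08033)² + (−0.03607)² + (−0.18677)² + (+0.29763)² + (+0.02953)² + (−0.06247)² + (−0.12217)² = 0.15092
Variance = 0.15092 / 6 = 0.02515
SE* = √0.02515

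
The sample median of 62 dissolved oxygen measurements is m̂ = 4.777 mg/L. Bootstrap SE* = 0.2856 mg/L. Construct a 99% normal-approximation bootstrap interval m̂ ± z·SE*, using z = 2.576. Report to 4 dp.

(4.0413, 5.5127)

Margin = 2.576 × 0.2856 = 0.73571
Interval: 4.777 ± 0.73571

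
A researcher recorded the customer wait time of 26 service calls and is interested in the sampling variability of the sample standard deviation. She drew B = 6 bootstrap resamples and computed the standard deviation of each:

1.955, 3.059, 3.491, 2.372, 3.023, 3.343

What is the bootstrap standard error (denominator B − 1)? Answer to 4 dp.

SE* = 0.5922

Bootstrap SE is the standard deviation of the 6 replicate standard deviations.
Mean of replicates: (1.955 + 3.059 + 3.491 + 2.372 + 3.023 + 3.343) / 6 = 17.24300 / 6 = 2.87383
Sum of squared deviations: (−0.91883)² + (+0.18517)² + (+0.61717)² + (−0.50183)² + (+0.14917)² + (+0.46917)² = 1.75364
Variance = 1.75364 / 5 = 0.35073
SE* = √0.35073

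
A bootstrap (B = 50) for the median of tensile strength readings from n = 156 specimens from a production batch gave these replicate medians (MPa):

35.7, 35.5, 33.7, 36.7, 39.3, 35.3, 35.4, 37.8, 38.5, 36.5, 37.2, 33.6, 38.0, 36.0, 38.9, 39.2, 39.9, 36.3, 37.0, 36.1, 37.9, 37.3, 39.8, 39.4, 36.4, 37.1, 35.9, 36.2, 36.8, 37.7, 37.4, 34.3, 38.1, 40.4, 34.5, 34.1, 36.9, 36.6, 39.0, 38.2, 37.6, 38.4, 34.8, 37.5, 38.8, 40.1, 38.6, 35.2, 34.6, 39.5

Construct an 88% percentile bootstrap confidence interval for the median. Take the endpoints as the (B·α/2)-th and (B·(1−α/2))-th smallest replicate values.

Sorted replicates: 33.6, 33.7, 34.1, 34.3, 34.5, 34.6, 34.8, 35.2, 35.3, 35.4, 35.5, 35.7, 35.9, 36.0, 36.1, 36.2, 36.3, 36.4, 36.5, 36.6, 36.7, 36.8, 36.9, 37.0, 37.1, 37.2, 37.3, 37.4, 37.5, 37.6, 37.7, 37.8, 37.9, 38.0, 38.1, 38.2, 38.4, 38.5, 38.6, 38.8, 38.9, 39.0, 39.2, 39.3, 39.4, 39.5, 39.8, 39.9, 40.1, 40.4
α = 0.12; lower rank = 50 × 0.060 = 3; upper rank = 50 × 0.940 = 47.
The 3rd smallest replicate is 34.1; the 47th is 39.8.

(34.1, 39.8)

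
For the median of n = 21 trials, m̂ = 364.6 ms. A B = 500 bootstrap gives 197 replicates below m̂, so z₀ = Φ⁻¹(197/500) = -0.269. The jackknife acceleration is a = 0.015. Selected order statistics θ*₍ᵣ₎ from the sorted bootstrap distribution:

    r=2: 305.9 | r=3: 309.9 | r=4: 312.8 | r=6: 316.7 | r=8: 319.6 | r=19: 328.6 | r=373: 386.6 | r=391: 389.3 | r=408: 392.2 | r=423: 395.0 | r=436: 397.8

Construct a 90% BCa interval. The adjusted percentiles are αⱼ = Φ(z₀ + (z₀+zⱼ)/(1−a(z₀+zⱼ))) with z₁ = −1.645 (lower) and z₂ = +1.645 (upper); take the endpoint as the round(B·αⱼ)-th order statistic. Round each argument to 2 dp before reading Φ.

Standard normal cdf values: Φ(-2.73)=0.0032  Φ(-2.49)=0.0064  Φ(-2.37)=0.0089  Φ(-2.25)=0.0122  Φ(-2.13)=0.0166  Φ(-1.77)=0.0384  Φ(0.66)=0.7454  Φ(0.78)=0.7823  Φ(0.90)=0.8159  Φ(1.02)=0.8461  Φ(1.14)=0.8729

(319.6, 397.8)

Lower: z₀ + z₁ = -0.269 + (-1.645) = -1.914; 1 − a(z₀+z₁) = 1 − (0.015)(-1.914) = 1.0287; argument = -0.269 + (-1.914)/1.0287 = -2.1296 → -2.13.
α₁ = Φ(-2.13) = 0.0166; rank = round(500 × 0.0166) = 8; θ*₍8₎ = 319.6.
Upper: z₀ + z₂ = 1.376; 1 − a(z₀+z₂) = 0.9794; argument = 1.1360 → 1.14; α₂ = 0.8729; rank = 436; θ*₍436₎ = 397.8.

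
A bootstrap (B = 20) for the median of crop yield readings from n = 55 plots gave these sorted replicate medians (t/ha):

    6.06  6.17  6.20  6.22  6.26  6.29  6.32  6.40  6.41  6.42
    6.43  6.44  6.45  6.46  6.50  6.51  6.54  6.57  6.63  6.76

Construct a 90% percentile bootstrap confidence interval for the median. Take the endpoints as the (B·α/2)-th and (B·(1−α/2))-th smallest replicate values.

(6.06, 6.63)

α = 0.10; lower rank = 20 × 0.050 = 1; upper rank = 20 × 0.950 = 19.
The 1st smallest replicate is 6.06; the 19th is 6.63.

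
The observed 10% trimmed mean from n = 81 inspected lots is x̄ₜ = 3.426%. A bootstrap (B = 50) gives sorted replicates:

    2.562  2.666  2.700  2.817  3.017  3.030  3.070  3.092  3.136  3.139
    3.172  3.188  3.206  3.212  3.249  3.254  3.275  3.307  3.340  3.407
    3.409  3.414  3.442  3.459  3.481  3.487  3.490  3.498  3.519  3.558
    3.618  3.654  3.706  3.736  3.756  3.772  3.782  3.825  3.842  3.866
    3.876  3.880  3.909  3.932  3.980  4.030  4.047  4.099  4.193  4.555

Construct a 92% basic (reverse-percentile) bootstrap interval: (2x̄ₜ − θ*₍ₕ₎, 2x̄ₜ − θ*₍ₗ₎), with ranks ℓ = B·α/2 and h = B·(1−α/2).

(2.753, 4.186)

Percentile endpoints at ranks 2 and 48: θ*₍2₎ = 2.666, θ*₍48₎ = 4.099.
Basic interval reflects these around x̄ₜ:
  lower = 2 × 3.426 − 4.099 = 2.753
  upper = 2 × 3.426 − 2.666 = 4.186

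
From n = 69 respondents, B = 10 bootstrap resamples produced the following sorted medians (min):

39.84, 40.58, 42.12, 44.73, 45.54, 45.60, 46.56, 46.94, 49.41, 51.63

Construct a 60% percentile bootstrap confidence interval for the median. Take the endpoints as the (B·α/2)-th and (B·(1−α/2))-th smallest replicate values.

(40.58, 46.94)

α = 0.40; lower rank = 10 × 0.200 = 2; upper rank = 10 × 0.800 = 8.
The 2nd smallest replicate is 40.58; the 8th is 46.94.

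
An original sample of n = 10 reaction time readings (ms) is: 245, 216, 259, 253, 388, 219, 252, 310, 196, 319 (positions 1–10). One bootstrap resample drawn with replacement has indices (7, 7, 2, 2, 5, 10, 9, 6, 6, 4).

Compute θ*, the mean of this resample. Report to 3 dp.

θ* = 253.000

Resample values: 252, 252, 216, 216, 388, 319, 196, 219, 219, 253.
Mean = (252 + 252 + 216 + 216 + 388 + 319 + 196 + 219 + 219 + 253) / 10 = 2530.0 / 10 = 253.000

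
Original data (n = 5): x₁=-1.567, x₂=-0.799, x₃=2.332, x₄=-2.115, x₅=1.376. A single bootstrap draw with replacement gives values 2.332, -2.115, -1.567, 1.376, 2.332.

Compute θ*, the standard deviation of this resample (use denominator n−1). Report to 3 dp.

Mean = 0.4716; sum of squared deviations = 18.5865
s² = 18.5865 / 4 = 4.6466
s = √4.6466 = 2.156

θ* = 2.156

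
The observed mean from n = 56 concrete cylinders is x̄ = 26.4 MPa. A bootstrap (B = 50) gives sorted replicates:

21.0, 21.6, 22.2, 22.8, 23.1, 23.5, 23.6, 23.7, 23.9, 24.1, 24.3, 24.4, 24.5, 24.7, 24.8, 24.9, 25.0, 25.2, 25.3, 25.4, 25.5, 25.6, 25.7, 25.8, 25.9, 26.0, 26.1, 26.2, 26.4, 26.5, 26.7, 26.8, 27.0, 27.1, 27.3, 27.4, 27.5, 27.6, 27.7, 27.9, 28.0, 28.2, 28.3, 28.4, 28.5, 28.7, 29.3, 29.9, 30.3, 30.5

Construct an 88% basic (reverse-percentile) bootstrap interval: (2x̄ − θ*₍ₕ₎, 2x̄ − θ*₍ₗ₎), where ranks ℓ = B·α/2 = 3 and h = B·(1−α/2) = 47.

Percentile endpoints at ranks 3 and 47: θ*₍3₎ = 22.2, θ*₍47₎ = 29.3.
Basic interval reflects these around x̄:
  lower = 2 × 26.4 − 29.3 = 23.5
  upper = 2 × 26.4 − 22.2 = 30.6

(23.5, 30.6)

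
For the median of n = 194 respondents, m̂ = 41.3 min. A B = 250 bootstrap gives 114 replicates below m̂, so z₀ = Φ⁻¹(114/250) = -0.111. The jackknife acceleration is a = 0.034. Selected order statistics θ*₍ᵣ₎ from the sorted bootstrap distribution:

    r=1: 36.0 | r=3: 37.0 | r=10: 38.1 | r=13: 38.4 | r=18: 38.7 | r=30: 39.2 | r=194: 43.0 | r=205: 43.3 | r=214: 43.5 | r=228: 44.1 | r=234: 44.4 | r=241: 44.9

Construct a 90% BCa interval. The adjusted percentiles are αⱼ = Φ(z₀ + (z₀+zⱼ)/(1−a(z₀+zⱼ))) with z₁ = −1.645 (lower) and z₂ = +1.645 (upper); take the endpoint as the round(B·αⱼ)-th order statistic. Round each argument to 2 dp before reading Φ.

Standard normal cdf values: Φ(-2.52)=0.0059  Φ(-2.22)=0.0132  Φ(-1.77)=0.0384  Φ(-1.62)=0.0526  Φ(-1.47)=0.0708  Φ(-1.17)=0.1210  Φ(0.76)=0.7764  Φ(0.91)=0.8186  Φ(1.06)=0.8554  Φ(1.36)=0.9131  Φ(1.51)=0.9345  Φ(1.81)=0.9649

(38.1, 44.4)

Lower: z₀ + z₁ = -0.111 + (-1.645) = -1.756; 1 − a(z₀+z₁) = 1 − (0.034)(-1.756) = 1.0597; argument = -0.111 + (-1.756)/1.0597 = -1.7681 → -1.77.
α₁ = Φ(-1.77) = 0.0384; rank = round(250 × 0.0384) = 10; θ*₍10₎ = 38.1.
Upper: z₀ + z₂ = 1.534; 1 − a(z₀+z₂) = 0.9478; argument = 1.5074 → 1.51; α₂ = 0.9345; rank = 234; θ*₍234₎ = 44.4.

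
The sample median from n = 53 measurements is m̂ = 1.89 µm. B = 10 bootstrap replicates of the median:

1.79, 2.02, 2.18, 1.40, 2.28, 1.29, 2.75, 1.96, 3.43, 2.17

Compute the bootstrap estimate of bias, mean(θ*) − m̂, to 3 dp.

mean(θ*) = (1.79 + 2.02 + 2.18 + 1.40 + 2.28 + 1.29 + 2.75 + 1.96 + 3.43 + 2.17) / 10 = 2.1270
bias = 2.1270 − 1.89

bias = +0.237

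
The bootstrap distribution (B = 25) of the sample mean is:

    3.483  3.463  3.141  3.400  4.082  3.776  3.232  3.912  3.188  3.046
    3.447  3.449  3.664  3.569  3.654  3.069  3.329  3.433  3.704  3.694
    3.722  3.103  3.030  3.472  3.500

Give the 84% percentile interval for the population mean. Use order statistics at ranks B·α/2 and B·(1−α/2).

Sorted replicates: 3.030, 3.046, 3.069, 3.103, 3.141, 3.188, 3.232, 3.329, 3.400, 3.433, 3.447, 3.449, 3.463, 3.472, 3.483, 3.500, 3.569, 3.654, 3.664, 3.694, 3.704, 3.722, 3.776, 3.912, 4.082
α = 0.16; lower rank = 25 × 0.080 = 2; upper rank = 25 × 0.920 = 23.
The 2nd smallest replicate is 3.046; the 23rd is 3.776.

(3.046, 3.776)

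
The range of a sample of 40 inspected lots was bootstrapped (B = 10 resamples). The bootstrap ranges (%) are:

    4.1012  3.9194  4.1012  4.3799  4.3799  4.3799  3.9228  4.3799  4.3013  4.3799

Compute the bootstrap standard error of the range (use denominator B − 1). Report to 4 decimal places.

Bootstrap SE is the standard deviation of the 10 replicate ranges.
Mean of replicates: (4.1012 + 3.9194 + 4.1012 + 4.3799 + 4.3799 + 4.3799 + 3.9228 + 4.3799 + 4.3013 + 4.3799) / 10 = 42.24540 / 10 = 4.22454
Sum of squared deviations: (−0.12334)² + (−0.30514)² + (−0.12334)² + (+0.15536)² + (+0.15536)² + (+0.15536)² + (−0.30174)² + (+0.15536)² + (+0.07676)² + (+0.15536)² = 0.34116
Variance = 0.34116 / 9 = 0.03791
SE* = √0.03791

SE* = 0.1947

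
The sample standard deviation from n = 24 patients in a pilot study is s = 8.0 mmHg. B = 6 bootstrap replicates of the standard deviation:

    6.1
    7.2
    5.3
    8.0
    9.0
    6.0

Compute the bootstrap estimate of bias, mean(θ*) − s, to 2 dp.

mean(θ*) = (6.1 + 7.2 + 5.3 + 8.0 + 9.0 + 6.0) / 6 = 6.933
bias = 6.933 − 8.0

bias = −1.07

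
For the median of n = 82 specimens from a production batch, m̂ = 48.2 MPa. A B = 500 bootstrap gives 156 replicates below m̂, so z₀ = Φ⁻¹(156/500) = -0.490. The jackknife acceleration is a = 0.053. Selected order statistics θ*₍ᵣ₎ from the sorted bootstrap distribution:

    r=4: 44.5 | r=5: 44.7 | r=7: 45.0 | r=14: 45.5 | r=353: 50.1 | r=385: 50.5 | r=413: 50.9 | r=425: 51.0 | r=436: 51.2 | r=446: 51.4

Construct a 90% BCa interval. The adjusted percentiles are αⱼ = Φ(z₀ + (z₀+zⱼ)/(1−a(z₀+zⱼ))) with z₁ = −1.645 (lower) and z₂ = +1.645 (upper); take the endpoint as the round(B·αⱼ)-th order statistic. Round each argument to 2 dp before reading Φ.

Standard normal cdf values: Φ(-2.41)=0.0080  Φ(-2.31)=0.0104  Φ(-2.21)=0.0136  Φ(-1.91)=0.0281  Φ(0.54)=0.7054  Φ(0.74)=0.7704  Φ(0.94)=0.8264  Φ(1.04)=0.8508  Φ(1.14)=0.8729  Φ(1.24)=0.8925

(44.5, 50.5)

Lower: z₀ + z₁ = -0.490 + (-1.645) = -2.135; 1 − a(z₀+z₁) = 1 − (0.053)(-2.135) = 1.1132; argument = -0.490 + (-2.135)/1.1132 = -2.4080 → -2.41.
α₁ = Φ(-2.41) = 0.0080; rank = round(500 × 0.0080) = 4; θ*₍4₎ = 44.5.
Upper: z₀ + z₂ = 1.155; 1 − a(z₀+z₂) = 0.9388; argument = 0.7403 → 0.74; α₂ = 0.7704; rank = 385; θ*₍385₎ = 50.5.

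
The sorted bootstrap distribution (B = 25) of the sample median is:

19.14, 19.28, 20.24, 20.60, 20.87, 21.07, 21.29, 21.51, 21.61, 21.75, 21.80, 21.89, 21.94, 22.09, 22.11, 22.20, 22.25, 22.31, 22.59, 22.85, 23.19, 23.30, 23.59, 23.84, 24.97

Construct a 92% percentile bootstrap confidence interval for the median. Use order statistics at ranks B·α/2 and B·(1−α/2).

(19.14, 23.84)

α = 0.08; lower rank = 25 × 0.040 = 1; upper rank = 25 × 0.960 = 24.
The 1st smallest replicate is 19.14; the 24th is 23.84.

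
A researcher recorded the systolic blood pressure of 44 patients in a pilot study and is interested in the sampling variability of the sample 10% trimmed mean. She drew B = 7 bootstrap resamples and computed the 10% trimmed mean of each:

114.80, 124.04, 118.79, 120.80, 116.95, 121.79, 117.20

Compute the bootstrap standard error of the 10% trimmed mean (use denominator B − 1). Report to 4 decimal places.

SE* = 3.1959

Bootstrap SE is the standard deviation of the 7 replicate 10% trimmed means.
Mean of replicates: (114.80 + 124.04 + 118.79 + 120.80 + 116.95 + 121.79 + 117.20) / 7 = 834.37000 / 7 = 119.19571
Sum of squared deviations: (−4.39571)² + (+4.84429)² + (−0.40571)² + (+1.60429)² + (−2.24571)² + (+2.59429)² + (−1.99571)² = 61.28417
Variance = 61.28417 / 6 = 10.21403
SE* = √10.21403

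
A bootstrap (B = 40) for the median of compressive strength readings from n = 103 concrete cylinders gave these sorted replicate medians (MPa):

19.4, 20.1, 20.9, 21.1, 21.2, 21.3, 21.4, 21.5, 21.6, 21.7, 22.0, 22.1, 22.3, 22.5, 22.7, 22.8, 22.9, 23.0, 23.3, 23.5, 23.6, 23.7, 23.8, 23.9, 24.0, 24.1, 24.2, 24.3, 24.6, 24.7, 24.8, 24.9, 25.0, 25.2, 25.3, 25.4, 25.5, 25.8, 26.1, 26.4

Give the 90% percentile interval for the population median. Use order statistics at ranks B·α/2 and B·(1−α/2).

α = 0.10; lower rank = 40 × 0.050 = 2; upper rank = 40 × 0.950 = 38.
The 2nd smallest replicate is 20.1; the 38th is 25.8.

(20.1, 25.8)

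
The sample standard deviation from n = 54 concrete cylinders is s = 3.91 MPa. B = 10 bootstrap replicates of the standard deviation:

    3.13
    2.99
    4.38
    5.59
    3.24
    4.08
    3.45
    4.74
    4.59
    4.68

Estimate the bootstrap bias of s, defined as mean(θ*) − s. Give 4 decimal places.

mean(θ*) = (3.13 + 2.99 + 4.38 + 5.59 + 3.24 + 4.08 + 3.45 + 4.74 + 4.59 + 4.68) / 10 = 4.08700
bias = 4.08700 − 3.91

bias = +0.1770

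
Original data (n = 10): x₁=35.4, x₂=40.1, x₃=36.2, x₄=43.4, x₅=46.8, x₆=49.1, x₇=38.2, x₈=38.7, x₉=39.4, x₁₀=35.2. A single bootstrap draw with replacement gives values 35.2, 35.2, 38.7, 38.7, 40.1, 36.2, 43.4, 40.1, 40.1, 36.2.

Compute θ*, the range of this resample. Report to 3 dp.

θ* = 8.200

Range = 43.4 − 35.2 = 8.200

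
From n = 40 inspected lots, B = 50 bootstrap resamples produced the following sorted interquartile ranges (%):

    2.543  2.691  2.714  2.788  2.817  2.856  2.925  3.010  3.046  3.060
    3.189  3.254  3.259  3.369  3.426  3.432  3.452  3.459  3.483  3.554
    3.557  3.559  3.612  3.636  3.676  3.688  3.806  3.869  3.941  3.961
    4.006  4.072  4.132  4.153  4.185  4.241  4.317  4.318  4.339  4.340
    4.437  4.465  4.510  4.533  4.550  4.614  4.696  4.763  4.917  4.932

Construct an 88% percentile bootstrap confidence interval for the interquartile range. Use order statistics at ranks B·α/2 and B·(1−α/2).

α = 0.12; lower rank = 50 × 0.060 = 3; upper rank = 50 × 0.940 = 47.
The 3rd smallest replicate is 2.714; the 47th is 4.696.

(2.714, 4.696)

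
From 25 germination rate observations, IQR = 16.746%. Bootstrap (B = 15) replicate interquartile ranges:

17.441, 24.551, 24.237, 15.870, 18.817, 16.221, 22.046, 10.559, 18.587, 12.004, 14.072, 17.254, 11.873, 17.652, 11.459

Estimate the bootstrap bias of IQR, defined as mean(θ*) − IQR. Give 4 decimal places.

bias = +0.0969

mean(θ*) = (17.441 + 24.551 + 24.237 + 15.870 + 18.817 + 16.221 + 22.046 + 10.559 + 18.587 + 12.004 + 14.072 + 17.254 + 11.873 + 17.652 + 11.459) / 15 = 16.84287
bias = 16.84287 − 16.746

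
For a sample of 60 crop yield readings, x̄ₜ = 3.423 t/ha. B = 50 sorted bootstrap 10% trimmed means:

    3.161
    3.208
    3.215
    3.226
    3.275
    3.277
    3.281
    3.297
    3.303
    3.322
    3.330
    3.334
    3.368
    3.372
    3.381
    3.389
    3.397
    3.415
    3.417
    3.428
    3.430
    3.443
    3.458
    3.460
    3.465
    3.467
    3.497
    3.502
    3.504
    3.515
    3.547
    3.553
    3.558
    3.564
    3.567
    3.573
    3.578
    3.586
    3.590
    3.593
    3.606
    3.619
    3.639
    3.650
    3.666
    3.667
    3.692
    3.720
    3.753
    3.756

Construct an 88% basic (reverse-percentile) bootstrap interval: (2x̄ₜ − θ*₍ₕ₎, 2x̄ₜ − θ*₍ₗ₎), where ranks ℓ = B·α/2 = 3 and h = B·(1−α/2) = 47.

(3.154, 3.631)

Percentile endpoints at ranks 3 and 47: θ*₍3₎ = 3.215, θ*₍47₎ = 3.692.
Basic interval reflects these around x̄ₜ:
  lower = 2 × 3.423 − 3.692 = 3.154
  upper = 2 × 3.423 − 3.215 = 3.631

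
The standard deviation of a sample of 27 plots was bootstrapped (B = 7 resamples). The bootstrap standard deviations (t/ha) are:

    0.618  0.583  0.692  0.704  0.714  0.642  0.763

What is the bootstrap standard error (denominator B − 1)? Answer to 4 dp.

Bootstrap SE is the standard deviation of the 7 replicate standard deviations.
Mean of replicates: (0.618 + 0.583 + 0.692 + 0.704 + 0.714 + 0.642 + 0.763) / 7 = 4.716000 / 7 = 0.673714
Sum of squared deviations: (−0.055714)² + (−0.090714)² + (+0.018286)² + (+0.030286)² + (+0.040286)² + (−0.031714)² + (+0.089286)² = 0.023185
Variance = 0.023185 / 6 = 0.003864
SE* = √0.003864

SE* = 0.0622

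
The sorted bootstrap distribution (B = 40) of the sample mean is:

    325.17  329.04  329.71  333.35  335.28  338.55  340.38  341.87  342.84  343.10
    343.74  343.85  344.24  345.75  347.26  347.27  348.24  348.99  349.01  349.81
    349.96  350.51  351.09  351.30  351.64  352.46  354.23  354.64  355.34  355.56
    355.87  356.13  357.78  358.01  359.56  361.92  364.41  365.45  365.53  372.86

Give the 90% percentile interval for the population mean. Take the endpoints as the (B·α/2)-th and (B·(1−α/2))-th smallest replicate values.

(329.04, 365.45)

α = 0.10; lower rank = 40 × 0.050 = 2; upper rank = 40 × 0.950 = 38.
The 2nd smallest replicate is 329.04; the 38th is 365.45.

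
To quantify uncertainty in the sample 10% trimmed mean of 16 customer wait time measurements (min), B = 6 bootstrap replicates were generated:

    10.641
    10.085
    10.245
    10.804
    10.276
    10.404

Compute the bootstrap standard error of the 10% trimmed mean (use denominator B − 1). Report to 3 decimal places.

Bootstrap SE is the standard deviation of the 6 replicate 10% trimmed means.
Mean of replicates: (10.641 + 10.085 + 10.245 + 10.804 + 10.276 + 10.404) / 6 = 62.4550 / 6 = 10.4092
Sum of squared deviations: (+0.2318)² + (−0.3242)² + (−0.1642)² + (+0.3948)² + (−0.1332)² + (−0.0052)² = 0.3594
Variance = 0.3594 / 5 = 0.0719
SE* = √0.0719

SE* = 0.268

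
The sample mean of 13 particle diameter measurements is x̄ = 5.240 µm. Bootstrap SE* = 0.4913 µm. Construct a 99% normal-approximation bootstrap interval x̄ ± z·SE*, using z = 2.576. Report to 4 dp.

Margin = 2.576 × 0.4913 = 1.26559
Interval: 5.240 ± 1.26559

(3.9744, 6.5056)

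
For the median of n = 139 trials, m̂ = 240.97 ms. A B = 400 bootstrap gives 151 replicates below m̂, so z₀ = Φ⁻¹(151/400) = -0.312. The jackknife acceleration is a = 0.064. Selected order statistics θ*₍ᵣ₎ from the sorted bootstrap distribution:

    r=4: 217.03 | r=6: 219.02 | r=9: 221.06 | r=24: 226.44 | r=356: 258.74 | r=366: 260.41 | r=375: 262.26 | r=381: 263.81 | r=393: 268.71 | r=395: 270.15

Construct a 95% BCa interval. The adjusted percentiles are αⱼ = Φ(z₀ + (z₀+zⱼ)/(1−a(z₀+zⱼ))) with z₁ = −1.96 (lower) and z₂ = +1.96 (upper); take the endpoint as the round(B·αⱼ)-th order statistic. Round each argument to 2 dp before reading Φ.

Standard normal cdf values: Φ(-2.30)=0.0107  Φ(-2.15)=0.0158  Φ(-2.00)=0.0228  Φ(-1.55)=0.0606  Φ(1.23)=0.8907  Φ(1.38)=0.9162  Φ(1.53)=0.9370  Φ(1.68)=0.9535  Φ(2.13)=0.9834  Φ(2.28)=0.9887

Lower: z₀ + z₁ = -0.312 + (-1.960) = -2.272; 1 − a(z₀+z₁) = 1 − (0.064)(-2.272) = 1.1454; argument = -0.312 + (-2.272)/1.1454 = -2.2956 → -2.30.
α₁ = Φ(-2.30) = 0.0107; rank = round(400 × 0.0107) = 4; θ*₍4₎ = 217.03.
Upper: z₀ + z₂ = 1.648; 1 − a(z₀+z₂) = 0.8945; argument = 1.5303 → 1.53; α₂ = 0.9370; rank = 375; θ*₍375₎ = 262.26.

(217.03, 262.26)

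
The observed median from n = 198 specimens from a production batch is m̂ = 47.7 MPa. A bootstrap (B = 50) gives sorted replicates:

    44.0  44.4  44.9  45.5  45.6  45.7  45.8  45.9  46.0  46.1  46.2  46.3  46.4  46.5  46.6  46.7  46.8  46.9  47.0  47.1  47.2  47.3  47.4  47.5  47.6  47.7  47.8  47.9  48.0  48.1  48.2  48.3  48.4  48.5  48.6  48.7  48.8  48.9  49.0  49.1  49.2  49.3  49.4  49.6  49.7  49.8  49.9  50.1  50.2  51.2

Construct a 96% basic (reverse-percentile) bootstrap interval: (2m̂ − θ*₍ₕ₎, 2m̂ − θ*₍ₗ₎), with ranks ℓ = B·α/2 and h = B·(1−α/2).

(45.2, 51.4)

Percentile endpoints at ranks 1 and 49: θ*₍1₎ = 44.0, θ*₍49₎ = 50.2.
Basic interval reflects these around m̂:
  lower = 2 × 47.7 − 50.2 = 45.2
  upper = 2 × 47.7 − 44.0 = 51.4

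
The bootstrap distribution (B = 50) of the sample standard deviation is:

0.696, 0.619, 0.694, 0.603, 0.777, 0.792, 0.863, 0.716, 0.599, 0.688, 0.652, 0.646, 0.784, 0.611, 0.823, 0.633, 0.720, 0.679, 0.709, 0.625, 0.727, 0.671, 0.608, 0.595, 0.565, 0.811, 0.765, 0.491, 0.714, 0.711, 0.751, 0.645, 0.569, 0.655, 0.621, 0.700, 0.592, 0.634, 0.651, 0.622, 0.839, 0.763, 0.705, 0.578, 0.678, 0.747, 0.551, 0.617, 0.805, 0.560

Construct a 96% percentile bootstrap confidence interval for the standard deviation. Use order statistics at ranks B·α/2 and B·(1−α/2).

Sorted replicates: 0.491, 0.551, 0.560, 0.565, 0.569, 0.578, 0.592, 0.595, 0.599, 0.603, 0.608, 0.611, 0.617, 0.619, 0.621, 0.622, 0.625, 0.633, 0.634, 0.645, 0.646, 0.651, 0.652, 0.655, 0.671, 0.678, 0.679, 0.688, 0.694, 0.696, 0.700, 0.705, 0.709, 0.711, 0.714, 0.716, 0.720, 0.727, 0.747, 0.751, 0.763, 0.765, 0.777, 0.784, 0.792, 0.805, 0.811, 0.823, 0.839, 0.863
α = 0.04; lower rank = 50 × 0.020 = 1; upper rank = 50 × 0.980 = 49.
The 1st smallest replicate is 0.491; the 49th is 0.839.

(0.491, 0.839)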